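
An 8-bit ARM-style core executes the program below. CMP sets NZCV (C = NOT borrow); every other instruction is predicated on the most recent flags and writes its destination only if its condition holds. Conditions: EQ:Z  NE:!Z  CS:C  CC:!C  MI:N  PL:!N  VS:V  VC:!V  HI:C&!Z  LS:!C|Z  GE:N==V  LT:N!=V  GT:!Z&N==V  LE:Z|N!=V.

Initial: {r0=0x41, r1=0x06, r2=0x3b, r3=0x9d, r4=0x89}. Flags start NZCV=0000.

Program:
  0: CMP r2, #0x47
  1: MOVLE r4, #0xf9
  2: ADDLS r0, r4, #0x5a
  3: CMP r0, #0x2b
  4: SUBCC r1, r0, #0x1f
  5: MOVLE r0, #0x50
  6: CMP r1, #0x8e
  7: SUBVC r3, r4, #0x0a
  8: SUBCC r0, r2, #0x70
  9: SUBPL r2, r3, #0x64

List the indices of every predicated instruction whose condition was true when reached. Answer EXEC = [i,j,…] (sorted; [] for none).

0: ✓ CMP  NZCV=1000
1: ✓ MOVLE  r4←0xf9
2: ✓ ADDLS  r0←0x53
3: ✓ CMP  NZCV=0010
4: · SUBCC
5: · MOVLE
6: ✓ CMP  NZCV=0000
7: ✓ SUBVC  r3←0xef
8: ✓ SUBCC  r0←0xcb
9: ✓ SUBPL  r2←0x8b

EXEC = [1,2,7,8,9]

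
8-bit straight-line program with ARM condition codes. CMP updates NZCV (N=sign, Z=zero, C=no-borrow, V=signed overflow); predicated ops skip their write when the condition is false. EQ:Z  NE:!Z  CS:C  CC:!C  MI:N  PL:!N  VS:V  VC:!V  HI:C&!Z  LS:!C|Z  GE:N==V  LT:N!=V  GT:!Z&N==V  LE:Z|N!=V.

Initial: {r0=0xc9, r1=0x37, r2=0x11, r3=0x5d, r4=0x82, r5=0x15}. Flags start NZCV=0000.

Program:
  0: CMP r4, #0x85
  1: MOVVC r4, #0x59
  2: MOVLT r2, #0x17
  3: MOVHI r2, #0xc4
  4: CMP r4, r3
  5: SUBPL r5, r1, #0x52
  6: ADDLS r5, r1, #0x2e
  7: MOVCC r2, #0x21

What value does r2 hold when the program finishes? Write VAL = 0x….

[0] flags=1000 → (cmp)
[1] flags=1000 VC?T → r4=0x59
[2] flags=1000 LT?T → r2=0x17
[3] flags=1000 HI?F → skip
[4] flags=1000 → (cmp)
[5] flags=1000 PL?F → skip
[6] flags=1000 LS?T → r5=0x65
[7] flags=1000 CC?T → r2=0x21

VAL = 0x21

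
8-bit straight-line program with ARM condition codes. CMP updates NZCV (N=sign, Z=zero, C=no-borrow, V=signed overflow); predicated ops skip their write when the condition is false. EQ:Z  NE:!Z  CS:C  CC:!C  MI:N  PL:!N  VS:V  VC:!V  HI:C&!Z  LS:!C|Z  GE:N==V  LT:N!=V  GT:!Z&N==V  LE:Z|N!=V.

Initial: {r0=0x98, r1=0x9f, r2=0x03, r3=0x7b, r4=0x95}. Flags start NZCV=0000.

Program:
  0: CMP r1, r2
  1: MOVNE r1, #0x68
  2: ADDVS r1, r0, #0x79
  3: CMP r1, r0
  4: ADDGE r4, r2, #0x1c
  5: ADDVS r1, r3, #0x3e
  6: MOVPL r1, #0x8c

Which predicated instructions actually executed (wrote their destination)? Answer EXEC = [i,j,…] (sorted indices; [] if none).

[0] flags=1010 → (cmp)
[1] flags=1010 NE?T → r1=0x68
[2] flags=1010 VS?F → skip
[3] flags=1001 → (cmp)
[4] flags=1001 GE?T → r4=0x1f
[5] flags=1001 VS?T → r1=0xb9
[6] flags=1001 PL?F → skip

EXEC = [1,4,5]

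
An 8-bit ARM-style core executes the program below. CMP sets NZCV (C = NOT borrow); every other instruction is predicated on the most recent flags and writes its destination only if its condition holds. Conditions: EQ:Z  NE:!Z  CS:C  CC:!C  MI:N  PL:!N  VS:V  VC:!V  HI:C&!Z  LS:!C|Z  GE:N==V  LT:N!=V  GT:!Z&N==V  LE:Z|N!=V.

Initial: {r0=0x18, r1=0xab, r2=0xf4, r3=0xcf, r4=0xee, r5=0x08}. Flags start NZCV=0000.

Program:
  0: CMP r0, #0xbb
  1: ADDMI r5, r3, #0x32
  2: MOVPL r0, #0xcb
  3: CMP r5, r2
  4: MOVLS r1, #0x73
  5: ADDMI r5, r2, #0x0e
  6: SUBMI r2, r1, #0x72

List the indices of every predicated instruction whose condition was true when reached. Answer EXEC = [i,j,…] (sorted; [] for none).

EXEC = [2,4]

[0] flags=0000 → (cmp)
[1] flags=0000 MI?F → skip
[2] flags=0000 PL?T → r0=0xcb
[3] flags=0000 → (cmp)
[4] flags=0000 LS?T → r1=0x73
[5] flags=0000 MI?F → skip
[6] flags=0000 MI?F → skip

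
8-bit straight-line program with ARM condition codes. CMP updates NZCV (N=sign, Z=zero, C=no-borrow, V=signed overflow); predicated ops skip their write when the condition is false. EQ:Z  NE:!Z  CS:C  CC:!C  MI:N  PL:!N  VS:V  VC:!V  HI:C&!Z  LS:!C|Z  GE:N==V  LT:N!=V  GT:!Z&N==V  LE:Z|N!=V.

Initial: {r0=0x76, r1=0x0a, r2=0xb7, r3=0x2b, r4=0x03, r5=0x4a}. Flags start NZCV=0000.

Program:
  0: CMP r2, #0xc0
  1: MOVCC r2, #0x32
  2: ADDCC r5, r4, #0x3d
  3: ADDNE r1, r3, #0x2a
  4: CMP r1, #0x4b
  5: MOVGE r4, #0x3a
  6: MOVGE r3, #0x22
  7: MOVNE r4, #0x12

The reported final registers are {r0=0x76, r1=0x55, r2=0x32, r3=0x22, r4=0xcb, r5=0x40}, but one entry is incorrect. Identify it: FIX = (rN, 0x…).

FIX = (r4, 0x12)

0: ✓ CMP  NZCV=1000
1: ✓ MOVCC  r2←0x32
2: ✓ ADDCC  r5←0x40
3: ✓ ADDNE  r1←0x55
4: ✓ CMP  NZCV=0010
5: ✓ MOVGE  r4←0x3a
6: ✓ MOVGE  r3←0x22
7: ✓ MOVNE  r4←0x12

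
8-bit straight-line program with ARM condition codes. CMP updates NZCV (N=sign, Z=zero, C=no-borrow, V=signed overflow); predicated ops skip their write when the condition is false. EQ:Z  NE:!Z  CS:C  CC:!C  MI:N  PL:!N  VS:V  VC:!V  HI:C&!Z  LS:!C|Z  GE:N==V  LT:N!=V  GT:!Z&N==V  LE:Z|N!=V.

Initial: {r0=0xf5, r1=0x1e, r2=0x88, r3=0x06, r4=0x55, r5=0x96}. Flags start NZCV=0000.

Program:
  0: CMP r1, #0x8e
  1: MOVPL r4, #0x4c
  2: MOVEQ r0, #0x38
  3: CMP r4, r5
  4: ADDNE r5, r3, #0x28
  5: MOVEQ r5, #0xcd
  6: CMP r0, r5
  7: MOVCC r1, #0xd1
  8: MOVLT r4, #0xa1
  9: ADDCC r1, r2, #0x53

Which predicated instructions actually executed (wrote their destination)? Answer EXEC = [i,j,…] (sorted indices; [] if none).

EXEC = [4,8]

0: ✓ CMP  NZCV=1001
1: · MOVPL
2: · MOVEQ
3: ✓ CMP  NZCV=1001
4: ✓ ADDNE  r5←0x2e
5: · MOVEQ
6: ✓ CMP  NZCV=1010
7: · MOVCC
8: ✓ MOVLT  r4←0xa1
9: · ADDCC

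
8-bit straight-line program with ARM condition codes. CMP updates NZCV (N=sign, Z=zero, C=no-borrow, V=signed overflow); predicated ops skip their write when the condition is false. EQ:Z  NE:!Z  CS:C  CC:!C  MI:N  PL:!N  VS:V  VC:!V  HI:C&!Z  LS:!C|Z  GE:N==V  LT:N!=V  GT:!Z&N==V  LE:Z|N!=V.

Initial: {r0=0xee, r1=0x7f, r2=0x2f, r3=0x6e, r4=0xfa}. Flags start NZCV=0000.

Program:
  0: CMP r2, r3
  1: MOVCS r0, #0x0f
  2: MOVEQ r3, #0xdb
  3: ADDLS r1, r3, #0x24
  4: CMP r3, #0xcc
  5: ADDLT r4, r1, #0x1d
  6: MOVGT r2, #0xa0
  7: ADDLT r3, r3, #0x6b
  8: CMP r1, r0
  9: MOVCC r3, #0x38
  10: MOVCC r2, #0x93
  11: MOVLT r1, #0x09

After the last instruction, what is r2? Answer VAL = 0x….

0: ✓ CMP  NZCV=1000
1: · MOVCS
2: · MOVEQ
3: ✓ ADDLS  r1←0x92
4: ✓ CMP  NZCV=1001
5: · ADDLT
6: ✓ MOVGT  r2←0xa0
7: · ADDLT
8: ✓ CMP  NZCV=1000
9: ✓ MOVCC  r3←0x38
10: ✓ MOVCC  r2←0x93
11: ✓ MOVLT  r1←0x09

VAL = 0x93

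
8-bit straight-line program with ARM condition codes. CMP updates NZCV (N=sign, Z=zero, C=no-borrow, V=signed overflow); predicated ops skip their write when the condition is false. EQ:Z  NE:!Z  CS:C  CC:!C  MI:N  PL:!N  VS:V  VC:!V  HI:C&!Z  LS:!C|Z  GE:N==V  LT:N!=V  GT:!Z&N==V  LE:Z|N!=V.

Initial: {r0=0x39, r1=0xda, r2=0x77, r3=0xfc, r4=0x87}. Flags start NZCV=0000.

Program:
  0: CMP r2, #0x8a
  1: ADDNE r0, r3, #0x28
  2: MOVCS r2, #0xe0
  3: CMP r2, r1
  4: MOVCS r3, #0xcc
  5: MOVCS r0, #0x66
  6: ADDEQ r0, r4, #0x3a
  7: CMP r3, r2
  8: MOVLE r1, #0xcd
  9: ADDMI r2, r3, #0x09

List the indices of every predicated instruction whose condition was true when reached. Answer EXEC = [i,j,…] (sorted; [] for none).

EXEC = [1,8,9]

[0] flags=1001 → (cmp)
[1] flags=1001 NE?T → r0=0x24
[2] flags=1001 CS?F → skip
[3] flags=1001 → (cmp)
[4] flags=1001 CS?F → skip
[5] flags=1001 CS?F → skip
[6] flags=1001 EQ?F → skip
[7] flags=1010 → (cmp)
[8] flags=1010 LE?T → r1=0xcd
[9] flags=1010 MI?T → r2=0x05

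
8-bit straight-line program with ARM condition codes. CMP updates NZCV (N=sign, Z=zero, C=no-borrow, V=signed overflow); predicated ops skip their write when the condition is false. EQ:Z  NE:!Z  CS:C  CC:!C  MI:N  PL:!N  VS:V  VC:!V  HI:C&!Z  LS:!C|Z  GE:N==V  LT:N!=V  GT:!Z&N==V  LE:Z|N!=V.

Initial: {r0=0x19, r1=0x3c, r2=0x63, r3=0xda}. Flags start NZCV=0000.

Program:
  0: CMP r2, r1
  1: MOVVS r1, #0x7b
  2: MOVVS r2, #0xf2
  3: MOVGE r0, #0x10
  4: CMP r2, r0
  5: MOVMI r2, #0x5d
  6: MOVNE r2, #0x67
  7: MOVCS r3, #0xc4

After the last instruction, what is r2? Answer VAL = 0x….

VAL = 0x67

[0] flags=0010 → (cmp)
[1] flags=0010 VS?F → skip
[2] flags=0010 VS?F → skip
[3] flags=0010 GE?T → r0=0x10
[4] flags=0010 → (cmp)
[5] flags=0010 MI?F → skip
[6] flags=0010 NE?T → r2=0x67
[7] flags=0010 CS?T → r3=0xc4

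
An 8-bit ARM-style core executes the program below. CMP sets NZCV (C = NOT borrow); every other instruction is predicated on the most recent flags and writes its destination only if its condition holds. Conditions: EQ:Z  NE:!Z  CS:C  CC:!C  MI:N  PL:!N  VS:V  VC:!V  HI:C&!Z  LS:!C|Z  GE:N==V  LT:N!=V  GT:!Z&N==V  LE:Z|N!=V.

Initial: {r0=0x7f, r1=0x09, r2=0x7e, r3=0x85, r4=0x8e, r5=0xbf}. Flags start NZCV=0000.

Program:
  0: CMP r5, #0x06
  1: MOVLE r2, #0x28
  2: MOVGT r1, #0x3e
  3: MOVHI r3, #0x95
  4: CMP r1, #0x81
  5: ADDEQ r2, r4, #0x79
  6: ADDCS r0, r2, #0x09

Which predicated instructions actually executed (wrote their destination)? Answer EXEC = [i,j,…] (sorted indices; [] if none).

EXEC = [1,3]

0: ✓ CMP  NZCV=1010
1: ✓ MOVLE  r2←0x28
2: · MOVGT
3: ✓ MOVHI  r3←0x95
4: ✓ CMP  NZCV=1001
5: · ADDEQ
6: · ADDCS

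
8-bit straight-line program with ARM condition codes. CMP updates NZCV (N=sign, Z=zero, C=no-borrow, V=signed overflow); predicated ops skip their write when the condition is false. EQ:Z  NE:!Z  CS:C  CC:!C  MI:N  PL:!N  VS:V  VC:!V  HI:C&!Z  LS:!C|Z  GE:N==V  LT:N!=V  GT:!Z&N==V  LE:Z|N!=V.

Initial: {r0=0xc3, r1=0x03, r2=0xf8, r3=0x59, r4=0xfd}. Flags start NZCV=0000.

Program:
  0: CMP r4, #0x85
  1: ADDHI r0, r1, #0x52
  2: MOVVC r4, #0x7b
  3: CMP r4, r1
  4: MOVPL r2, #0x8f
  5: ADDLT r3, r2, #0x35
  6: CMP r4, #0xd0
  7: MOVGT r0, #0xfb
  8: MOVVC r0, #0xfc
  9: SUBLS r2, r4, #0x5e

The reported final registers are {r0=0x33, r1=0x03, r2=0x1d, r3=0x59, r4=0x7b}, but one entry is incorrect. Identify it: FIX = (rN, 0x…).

0: ✓ CMP  NZCV=0010
1: ✓ ADDHI  r0←0x55
2: ✓ MOVVC  r4←0x7b
3: ✓ CMP  NZCV=0010
4: ✓ MOVPL  r2←0x8f
5: · ADDLT
6: ✓ CMP  NZCV=1001
7: ✓ MOVGT  r0←0xfb
8: · MOVVC
9: ✓ SUBLS  r2←0x1d

FIX = (r0, 0xfb)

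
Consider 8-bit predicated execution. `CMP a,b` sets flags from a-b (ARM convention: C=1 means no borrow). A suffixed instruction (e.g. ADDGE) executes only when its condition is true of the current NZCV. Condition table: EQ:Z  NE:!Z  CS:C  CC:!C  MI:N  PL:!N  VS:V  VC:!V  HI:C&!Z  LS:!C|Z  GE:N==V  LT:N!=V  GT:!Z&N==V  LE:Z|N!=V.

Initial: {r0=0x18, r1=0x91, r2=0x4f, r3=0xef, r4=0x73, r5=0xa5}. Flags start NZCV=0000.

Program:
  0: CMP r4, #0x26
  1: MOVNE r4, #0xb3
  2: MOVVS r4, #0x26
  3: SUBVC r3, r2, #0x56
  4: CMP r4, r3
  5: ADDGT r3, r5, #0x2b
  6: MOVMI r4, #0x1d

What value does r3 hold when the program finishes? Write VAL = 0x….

0: ✓ CMP  NZCV=0010
1: ✓ MOVNE  r4←0xb3
2: · MOVVS
3: ✓ SUBVC  r3←0xf9
4: ✓ CMP  NZCV=1000
5: · ADDGT
6: ✓ MOVMI  r4←0x1d

VAL = 0xf9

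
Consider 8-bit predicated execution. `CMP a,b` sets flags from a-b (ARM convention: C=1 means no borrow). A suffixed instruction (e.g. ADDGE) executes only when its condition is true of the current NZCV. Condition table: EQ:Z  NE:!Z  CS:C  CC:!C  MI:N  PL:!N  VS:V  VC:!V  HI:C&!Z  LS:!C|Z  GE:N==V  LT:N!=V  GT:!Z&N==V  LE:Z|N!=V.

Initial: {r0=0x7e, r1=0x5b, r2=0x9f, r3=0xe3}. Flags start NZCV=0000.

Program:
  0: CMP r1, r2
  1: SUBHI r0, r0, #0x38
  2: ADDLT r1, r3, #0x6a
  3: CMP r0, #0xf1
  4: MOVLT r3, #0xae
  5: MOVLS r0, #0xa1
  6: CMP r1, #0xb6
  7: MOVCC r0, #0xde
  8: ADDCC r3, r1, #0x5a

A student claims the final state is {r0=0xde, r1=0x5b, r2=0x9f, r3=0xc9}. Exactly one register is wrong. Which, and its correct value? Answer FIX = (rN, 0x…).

[0] flags=1001 → (cmp)
[1] flags=1001 HI?F → skip
[2] flags=1001 LT?F → skip
[3] flags=1001 → (cmp)
[4] flags=1001 LT?F → skip
[5] flags=1001 LS?T → r0=0xa1
[6] flags=1001 → (cmp)
[7] flags=1001 CC?T → r0=0xde
[8] flags=1001 CC?T → r3=0xb5

FIX = (r3, 0xb5)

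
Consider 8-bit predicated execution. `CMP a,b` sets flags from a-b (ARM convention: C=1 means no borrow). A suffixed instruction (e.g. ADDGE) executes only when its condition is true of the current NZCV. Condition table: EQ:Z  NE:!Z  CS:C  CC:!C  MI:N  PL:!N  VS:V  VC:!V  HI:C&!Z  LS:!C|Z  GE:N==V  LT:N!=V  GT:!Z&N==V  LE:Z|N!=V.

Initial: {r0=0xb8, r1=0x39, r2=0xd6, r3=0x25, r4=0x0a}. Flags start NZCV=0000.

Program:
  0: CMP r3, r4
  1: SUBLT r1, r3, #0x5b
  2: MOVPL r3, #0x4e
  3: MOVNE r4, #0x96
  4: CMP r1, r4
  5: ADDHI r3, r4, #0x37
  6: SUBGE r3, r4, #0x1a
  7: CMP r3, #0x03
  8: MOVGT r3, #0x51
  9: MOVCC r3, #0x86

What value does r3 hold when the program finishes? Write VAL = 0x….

VAL = 0x51

0: ✓ CMP  NZCV=0010
1: · SUBLT
2: ✓ MOVPL  r3←0x4e
3: ✓ MOVNE  r4←0x96
4: ✓ CMP  NZCV=1001
5: · ADDHI
6: ✓ SUBGE  r3←0x7c
7: ✓ CMP  NZCV=0010
8: ✓ MOVGT  r3←0x51
9: · MOVCC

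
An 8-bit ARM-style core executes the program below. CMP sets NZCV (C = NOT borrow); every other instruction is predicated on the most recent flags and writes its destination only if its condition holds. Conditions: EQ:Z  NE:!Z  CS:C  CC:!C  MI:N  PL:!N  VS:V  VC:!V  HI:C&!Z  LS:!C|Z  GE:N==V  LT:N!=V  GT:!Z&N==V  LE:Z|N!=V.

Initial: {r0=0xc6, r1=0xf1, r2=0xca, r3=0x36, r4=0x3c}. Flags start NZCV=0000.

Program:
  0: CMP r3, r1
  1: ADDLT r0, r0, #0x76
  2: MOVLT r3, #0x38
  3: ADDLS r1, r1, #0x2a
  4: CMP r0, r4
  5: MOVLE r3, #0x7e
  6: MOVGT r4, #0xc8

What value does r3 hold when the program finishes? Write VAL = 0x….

[0] flags=0000 → (cmp)
[1] flags=0000 LT?F → skip
[2] flags=0000 LT?F → skip
[3] flags=0000 LS?T → r1=0x1b
[4] flags=1010 → (cmp)
[5] flags=1010 LE?T → r3=0x7e
[6] flags=1010 GT?F → skip

VAL = 0x7e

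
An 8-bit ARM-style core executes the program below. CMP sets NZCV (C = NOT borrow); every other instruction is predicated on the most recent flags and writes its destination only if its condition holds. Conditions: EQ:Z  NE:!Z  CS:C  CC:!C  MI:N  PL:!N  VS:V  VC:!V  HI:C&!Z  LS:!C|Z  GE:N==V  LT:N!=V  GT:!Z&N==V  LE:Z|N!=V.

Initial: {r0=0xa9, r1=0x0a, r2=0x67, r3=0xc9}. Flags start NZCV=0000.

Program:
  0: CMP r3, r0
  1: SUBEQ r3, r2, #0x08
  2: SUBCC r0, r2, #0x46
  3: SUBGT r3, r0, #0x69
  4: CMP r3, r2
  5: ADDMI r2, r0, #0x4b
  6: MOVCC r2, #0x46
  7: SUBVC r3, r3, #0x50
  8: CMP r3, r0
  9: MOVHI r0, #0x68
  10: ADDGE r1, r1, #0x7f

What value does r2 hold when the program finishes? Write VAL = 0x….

VAL = 0x46

[0] flags=0010 → (cmp)
[1] flags=0010 EQ?F → skip
[2] flags=0010 CC?F → skip
[3] flags=0010 GT?T → r3=0x40
[4] flags=1000 → (cmp)
[5] flags=1000 MI?T → r2=0xf4
[6] flags=1000 CC?T → r2=0x46
[7] flags=1000 VC?T → r3=0xf0
[8] flags=0010 → (cmp)
[9] flags=0010 HI?T → r0=0x68
[10] flags=0010 GE?T → r1=0x89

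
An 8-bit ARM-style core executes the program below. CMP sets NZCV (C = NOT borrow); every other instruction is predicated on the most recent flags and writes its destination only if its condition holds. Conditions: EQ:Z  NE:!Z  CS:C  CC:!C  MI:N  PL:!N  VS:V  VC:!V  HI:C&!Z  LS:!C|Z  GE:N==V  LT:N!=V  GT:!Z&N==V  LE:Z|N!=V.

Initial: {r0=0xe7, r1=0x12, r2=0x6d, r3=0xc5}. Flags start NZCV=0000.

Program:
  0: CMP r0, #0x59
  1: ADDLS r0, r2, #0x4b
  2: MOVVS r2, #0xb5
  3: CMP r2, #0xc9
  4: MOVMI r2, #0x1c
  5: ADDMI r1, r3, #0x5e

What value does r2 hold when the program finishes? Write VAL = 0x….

VAL = 0x1c

[0] flags=1010 → (cmp)
[1] flags=1010 LS?F → skip
[2] flags=1010 VS?F → skip
[3] flags=1001 → (cmp)
[4] flags=1001 MI?T → r2=0x1c
[5] flags=1001 MI?T → r1=0x23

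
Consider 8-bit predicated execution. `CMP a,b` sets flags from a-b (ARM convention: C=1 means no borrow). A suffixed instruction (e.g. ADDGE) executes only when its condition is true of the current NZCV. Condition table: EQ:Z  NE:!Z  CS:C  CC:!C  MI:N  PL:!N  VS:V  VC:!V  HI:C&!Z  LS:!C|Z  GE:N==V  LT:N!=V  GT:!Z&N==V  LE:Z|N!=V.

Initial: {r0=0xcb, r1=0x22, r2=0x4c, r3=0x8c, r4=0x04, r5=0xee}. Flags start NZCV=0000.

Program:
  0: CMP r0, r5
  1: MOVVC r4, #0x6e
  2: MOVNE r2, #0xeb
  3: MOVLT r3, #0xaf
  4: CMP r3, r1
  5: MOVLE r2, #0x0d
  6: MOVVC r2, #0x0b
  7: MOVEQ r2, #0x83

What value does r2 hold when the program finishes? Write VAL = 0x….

VAL = 0x0b

0: ✓ CMP  NZCV=1000
1: ✓ MOVVC  r4←0x6e
2: ✓ MOVNE  r2←0xeb
3: ✓ MOVLT  r3←0xaf
4: ✓ CMP  NZCV=1010
5: ✓ MOVLE  r2←0x0d
6: ✓ MOVVC  r2←0x0b
7: · MOVEQ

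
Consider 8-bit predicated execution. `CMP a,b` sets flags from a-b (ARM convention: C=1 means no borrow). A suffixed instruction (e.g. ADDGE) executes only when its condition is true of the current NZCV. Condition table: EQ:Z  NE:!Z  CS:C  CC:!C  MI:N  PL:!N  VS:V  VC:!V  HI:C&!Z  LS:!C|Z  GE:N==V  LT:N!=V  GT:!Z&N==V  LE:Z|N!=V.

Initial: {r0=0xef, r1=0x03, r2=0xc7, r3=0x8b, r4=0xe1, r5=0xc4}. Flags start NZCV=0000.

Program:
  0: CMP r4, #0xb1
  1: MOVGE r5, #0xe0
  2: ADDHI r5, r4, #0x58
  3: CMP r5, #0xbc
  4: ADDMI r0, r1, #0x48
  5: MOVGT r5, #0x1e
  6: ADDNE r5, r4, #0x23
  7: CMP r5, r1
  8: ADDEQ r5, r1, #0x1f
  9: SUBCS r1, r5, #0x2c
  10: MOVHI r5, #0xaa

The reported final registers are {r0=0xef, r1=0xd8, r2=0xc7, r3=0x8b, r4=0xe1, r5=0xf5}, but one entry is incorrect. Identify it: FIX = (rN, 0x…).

[0] flags=0010 → (cmp)
[1] flags=0010 GE?T → r5=0xe0
[2] flags=0010 HI?T → r5=0x39
[3] flags=0000 → (cmp)
[4] flags=0000 MI?F → skip
[5] flags=0000 GT?T → r5=0x1e
[6] flags=0000 NE?T → r5=0x04
[7] flags=0010 → (cmp)
[8] flags=0010 EQ?F → skip
[9] flags=0010 CS?T → r1=0xd8
[10] flags=0010 HI?T → r5=0xaa

FIX = (r5, 0xaa)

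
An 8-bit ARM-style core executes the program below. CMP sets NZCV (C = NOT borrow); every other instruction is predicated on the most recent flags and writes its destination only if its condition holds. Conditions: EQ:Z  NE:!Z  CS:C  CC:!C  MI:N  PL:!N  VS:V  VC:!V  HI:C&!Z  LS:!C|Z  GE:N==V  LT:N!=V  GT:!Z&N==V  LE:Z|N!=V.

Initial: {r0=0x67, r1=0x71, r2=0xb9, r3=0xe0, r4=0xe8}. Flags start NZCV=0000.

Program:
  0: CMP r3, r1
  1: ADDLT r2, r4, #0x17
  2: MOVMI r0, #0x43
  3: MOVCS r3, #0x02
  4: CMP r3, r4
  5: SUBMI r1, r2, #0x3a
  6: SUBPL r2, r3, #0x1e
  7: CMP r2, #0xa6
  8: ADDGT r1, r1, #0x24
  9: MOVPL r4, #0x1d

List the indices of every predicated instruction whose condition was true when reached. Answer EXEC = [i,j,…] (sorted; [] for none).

0: ✓ CMP  NZCV=0011
1: ✓ ADDLT  r2←0xff
2: · MOVMI
3: ✓ MOVCS  r3←0x02
4: ✓ CMP  NZCV=0000
5: · SUBMI
6: ✓ SUBPL  r2←0xe4
7: ✓ CMP  NZCV=0010
8: ✓ ADDGT  r1←0x95
9: ✓ MOVPL  r4←0x1d

EXEC = [1,3,6,8,9]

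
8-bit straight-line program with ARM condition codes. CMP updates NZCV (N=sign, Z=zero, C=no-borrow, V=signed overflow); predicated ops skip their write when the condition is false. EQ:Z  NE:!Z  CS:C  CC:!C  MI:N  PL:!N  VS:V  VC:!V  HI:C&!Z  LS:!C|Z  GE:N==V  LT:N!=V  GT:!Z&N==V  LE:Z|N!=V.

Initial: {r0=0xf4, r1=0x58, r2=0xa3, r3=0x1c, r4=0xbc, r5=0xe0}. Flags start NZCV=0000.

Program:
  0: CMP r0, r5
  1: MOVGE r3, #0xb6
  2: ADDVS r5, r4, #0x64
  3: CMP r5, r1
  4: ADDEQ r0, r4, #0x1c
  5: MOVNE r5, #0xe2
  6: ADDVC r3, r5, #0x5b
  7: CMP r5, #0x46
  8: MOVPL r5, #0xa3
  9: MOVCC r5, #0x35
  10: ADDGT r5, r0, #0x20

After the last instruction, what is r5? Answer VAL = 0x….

VAL = 0xe2

0: ✓ CMP  NZCV=0010
1: ✓ MOVGE  r3←0xb6
2: · ADDVS
3: ✓ CMP  NZCV=1010
4: · ADDEQ
5: ✓ MOVNE  r5←0xe2
6: ✓ ADDVC  r3←0x3d
7: ✓ CMP  NZCV=1010
8: · MOVPL
9: · MOVCC
10: · ADDGT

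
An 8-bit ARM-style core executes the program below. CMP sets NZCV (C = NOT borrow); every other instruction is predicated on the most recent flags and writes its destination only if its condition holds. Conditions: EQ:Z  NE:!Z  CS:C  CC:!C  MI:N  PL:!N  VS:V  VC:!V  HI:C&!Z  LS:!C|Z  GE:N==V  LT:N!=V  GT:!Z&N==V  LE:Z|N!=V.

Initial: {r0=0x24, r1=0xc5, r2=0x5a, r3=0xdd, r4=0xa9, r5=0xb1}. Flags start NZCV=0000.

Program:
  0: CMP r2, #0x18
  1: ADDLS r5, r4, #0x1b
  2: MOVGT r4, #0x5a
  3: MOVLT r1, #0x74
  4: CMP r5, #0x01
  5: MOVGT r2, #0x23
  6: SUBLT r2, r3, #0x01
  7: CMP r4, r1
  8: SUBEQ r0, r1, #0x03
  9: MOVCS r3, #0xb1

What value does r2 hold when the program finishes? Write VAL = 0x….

VAL = 0xdc

[0] flags=0010 → (cmp)
[1] flags=0010 LS?F → skip
[2] flags=0010 GT?T → r4=0x5a
[3] flags=0010 LT?F → skip
[4] flags=1010 → (cmp)
[5] flags=1010 GT?F → skip
[6] flags=1010 LT?T → r2=0xdc
[7] flags=1001 → (cmp)
[8] flags=1001 EQ?F → skip
[9] flags=1001 CS?F → skip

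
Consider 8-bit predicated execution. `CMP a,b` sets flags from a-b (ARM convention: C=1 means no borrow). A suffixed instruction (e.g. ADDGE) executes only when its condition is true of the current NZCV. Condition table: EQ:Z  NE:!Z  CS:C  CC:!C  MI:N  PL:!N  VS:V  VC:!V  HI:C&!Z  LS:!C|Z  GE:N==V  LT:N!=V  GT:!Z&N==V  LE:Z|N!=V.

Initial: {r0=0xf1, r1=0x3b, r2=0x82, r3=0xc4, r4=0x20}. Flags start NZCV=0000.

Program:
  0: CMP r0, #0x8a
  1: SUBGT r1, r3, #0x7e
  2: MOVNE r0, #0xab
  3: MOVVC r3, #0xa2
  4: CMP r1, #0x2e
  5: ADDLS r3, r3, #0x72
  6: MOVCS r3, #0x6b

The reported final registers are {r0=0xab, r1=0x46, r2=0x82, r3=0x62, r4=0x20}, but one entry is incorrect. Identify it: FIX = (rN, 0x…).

FIX = (r3, 0x6b)

0: ✓ CMP  NZCV=0010
1: ✓ SUBGT  r1←0x46
2: ✓ MOVNE  r0←0xab
3: ✓ MOVVC  r3←0xa2
4: ✓ CMP  NZCV=0010
5: · ADDLS
6: ✓ MOVCS  r3←0x6b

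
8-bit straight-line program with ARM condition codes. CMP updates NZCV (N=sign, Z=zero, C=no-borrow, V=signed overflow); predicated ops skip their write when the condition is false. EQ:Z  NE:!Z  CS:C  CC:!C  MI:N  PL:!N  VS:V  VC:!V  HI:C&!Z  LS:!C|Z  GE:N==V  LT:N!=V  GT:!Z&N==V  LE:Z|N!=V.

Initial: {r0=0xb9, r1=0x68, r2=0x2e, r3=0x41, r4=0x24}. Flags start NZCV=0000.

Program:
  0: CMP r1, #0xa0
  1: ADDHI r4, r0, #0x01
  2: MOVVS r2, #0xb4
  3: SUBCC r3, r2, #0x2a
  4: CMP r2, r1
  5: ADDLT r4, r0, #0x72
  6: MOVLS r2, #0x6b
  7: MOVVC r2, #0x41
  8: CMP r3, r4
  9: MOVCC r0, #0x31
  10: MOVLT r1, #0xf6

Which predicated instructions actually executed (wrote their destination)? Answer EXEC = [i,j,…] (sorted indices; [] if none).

EXEC = [2,3,5,10]

[0] flags=1001 → (cmp)
[1] flags=1001 HI?F → skip
[2] flags=1001 VS?T → r2=0xb4
[3] flags=1001 CC?T → r3=0x8a
[4] flags=0011 → (cmp)
[5] flags=0011 LT?T → r4=0x2b
[6] flags=0011 LS?F → skip
[7] flags=0011 VC?F → skip
[8] flags=0011 → (cmp)
[9] flags=0011 CC?F → skip
[10] flags=0011 LT?T → r1=0xf6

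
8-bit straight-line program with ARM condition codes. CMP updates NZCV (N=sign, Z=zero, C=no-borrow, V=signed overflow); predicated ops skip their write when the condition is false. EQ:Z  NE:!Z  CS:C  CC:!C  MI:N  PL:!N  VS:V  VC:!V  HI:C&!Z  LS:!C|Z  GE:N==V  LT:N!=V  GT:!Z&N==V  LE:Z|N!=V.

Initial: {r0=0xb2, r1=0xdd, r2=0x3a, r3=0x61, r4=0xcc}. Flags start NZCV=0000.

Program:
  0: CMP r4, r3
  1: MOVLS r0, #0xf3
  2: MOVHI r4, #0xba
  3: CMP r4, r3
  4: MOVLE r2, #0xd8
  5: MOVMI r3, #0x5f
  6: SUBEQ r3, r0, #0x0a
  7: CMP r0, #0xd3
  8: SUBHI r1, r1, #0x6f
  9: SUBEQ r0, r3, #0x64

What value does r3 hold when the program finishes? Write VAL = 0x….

0: ✓ CMP  NZCV=0011
1: · MOVLS
2: ✓ MOVHI  r4←0xba
3: ✓ CMP  NZCV=0011
4: ✓ MOVLE  r2←0xd8
5: · MOVMI
6: · SUBEQ
7: ✓ CMP  NZCV=1000
8: · SUBHI
9: · SUBEQ

VAL = 0x61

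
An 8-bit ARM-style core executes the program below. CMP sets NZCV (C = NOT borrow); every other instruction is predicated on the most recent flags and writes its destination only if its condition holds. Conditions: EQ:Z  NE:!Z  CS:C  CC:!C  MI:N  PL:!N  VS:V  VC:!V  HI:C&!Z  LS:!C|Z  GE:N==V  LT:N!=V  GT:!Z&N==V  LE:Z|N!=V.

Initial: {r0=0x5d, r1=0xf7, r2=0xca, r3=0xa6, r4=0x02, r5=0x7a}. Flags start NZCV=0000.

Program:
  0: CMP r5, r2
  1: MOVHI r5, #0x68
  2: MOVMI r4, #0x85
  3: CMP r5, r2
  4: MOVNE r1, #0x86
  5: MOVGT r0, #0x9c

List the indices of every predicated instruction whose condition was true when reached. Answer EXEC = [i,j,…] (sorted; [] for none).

0: ✓ CMP  NZCV=1001
1: · MOVHI
2: ✓ MOVMI  r4←0x85
3: ✓ CMP  NZCV=1001
4: ✓ MOVNE  r1←0x86
5: ✓ MOVGT  r0←0x9c

EXEC = [2,4,5]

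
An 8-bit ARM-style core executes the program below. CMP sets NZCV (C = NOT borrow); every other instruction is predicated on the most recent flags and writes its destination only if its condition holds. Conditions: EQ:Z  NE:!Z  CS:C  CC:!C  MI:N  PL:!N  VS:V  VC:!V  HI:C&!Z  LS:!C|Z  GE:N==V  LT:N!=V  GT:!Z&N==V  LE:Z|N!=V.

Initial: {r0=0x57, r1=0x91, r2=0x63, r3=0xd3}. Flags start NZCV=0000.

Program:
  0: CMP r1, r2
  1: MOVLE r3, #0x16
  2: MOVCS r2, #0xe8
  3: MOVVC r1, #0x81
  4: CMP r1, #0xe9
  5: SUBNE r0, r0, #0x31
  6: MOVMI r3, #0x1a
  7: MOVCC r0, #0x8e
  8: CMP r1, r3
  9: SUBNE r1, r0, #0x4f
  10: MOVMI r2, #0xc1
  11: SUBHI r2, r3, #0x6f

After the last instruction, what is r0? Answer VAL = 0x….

VAL = 0x8e

[0] flags=0011 → (cmp)
[1] flags=0011 LE?T → r3=0x16
[2] flags=0011 CS?T → r2=0xe8
[3] flags=0011 VC?F → skip
[4] flags=1000 → (cmp)
[5] flags=1000 NE?T → r0=0x26
[6] flags=1000 MI?T → r3=0x1a
[7] flags=1000 CC?T → r0=0x8e
[8] flags=0011 → (cmp)
[9] flags=0011 NE?T → r1=0x3f
[10] flags=0011 MI?F → skip
[11] flags=0011 HI?T → r2=0xab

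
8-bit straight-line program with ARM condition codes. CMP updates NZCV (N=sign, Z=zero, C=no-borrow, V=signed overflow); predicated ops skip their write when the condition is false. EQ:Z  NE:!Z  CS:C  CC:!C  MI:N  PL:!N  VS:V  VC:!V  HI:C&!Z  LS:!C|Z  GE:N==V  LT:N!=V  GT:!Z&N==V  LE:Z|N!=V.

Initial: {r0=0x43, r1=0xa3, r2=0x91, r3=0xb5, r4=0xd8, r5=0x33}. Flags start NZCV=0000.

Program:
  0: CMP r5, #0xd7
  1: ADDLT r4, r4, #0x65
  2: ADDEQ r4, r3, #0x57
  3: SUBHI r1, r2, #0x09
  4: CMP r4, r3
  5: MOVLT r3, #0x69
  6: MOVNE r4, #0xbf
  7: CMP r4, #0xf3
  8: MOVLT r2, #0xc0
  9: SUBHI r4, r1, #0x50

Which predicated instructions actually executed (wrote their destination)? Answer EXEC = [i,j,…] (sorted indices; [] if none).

[0] flags=0000 → (cmp)
[1] flags=0000 LT?F → skip
[2] flags=0000 EQ?F → skip
[3] flags=0000 HI?F → skip
[4] flags=0010 → (cmp)
[5] flags=0010 LT?F → skip
[6] flags=0010 NE?T → r4=0xbf
[7] flags=1000 → (cmp)
[8] flags=1000 LT?T → r2=0xc0
[9] flags=1000 HI?F → skip

EXEC = [6,8]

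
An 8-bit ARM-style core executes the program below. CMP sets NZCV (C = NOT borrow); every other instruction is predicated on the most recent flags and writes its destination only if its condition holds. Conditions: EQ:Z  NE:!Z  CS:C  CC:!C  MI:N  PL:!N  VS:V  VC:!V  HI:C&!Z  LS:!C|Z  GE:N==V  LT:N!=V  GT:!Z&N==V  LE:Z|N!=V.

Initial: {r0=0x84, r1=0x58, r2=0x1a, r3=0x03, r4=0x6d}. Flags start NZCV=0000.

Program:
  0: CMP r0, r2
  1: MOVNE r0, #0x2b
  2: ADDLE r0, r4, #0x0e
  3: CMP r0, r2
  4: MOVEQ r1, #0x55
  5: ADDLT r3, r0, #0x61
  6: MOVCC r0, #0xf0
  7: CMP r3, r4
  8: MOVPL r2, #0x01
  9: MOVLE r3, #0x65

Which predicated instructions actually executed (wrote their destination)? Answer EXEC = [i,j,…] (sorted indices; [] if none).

0: ✓ CMP  NZCV=0011
1: ✓ MOVNE  r0←0x2b
2: ✓ ADDLE  r0←0x7b
3: ✓ CMP  NZCV=0010
4: · MOVEQ
5: · ADDLT
6: · MOVCC
7: ✓ CMP  NZCV=1000
8: · MOVPL
9: ✓ MOVLE  r3←0x65

EXEC = [1,2,9]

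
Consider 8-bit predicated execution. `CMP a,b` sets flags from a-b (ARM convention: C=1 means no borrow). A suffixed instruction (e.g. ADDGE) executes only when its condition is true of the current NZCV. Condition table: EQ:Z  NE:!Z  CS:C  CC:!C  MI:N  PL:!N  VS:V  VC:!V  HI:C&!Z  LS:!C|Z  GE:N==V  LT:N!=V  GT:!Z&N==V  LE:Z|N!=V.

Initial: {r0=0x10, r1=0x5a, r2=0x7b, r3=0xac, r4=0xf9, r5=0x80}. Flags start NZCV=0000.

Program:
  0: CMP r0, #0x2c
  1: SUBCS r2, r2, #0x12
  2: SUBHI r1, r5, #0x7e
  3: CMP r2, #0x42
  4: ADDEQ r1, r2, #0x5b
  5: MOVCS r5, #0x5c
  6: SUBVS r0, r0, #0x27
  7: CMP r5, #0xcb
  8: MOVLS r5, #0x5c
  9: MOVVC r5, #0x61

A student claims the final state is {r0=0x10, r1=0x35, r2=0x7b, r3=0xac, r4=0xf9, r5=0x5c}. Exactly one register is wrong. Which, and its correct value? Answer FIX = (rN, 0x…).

0: ✓ CMP  NZCV=1000
1: · SUBCS
2: · SUBHI
3: ✓ CMP  NZCV=0010
4: · ADDEQ
5: ✓ MOVCS  r5←0x5c
6: · SUBVS
7: ✓ CMP  NZCV=1001
8: ✓ MOVLS  r5←0x5c
9: · MOVVC

FIX = (r1, 0x5a)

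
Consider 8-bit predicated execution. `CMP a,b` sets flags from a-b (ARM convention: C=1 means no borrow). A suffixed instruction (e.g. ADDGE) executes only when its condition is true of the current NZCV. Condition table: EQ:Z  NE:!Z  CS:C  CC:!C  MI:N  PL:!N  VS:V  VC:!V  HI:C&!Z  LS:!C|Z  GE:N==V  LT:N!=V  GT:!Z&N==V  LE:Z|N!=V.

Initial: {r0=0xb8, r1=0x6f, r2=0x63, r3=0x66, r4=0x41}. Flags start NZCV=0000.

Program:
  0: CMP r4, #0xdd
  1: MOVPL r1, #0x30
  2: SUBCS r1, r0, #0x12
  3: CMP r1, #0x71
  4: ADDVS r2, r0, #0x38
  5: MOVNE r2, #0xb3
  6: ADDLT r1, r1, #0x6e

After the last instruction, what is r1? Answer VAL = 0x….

[0] flags=0000 → (cmp)
[1] flags=0000 PL?T → r1=0x30
[2] flags=0000 CS?F → skip
[3] flags=1000 → (cmp)
[4] flags=1000 VS?F → skip
[5] flags=1000 NE?T → r2=0xb3
[6] flags=1000 LT?T → r1=0x9e

VAL = 0x9e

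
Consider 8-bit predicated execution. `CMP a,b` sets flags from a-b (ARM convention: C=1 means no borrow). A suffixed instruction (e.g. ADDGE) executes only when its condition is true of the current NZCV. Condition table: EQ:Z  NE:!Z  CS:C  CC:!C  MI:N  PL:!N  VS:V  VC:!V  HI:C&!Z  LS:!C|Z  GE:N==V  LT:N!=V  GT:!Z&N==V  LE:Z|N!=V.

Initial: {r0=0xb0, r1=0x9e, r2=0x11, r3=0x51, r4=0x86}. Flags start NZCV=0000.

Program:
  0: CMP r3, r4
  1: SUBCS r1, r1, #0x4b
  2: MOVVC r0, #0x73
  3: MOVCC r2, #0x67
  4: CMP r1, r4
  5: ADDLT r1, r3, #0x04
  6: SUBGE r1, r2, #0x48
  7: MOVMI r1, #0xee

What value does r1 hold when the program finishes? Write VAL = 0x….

0: ✓ CMP  NZCV=1001
1: · SUBCS
2: · MOVVC
3: ✓ MOVCC  r2←0x67
4: ✓ CMP  NZCV=0010
5: · ADDLT
6: ✓ SUBGE  r1←0x1f
7: · MOVMI

VAL = 0x1f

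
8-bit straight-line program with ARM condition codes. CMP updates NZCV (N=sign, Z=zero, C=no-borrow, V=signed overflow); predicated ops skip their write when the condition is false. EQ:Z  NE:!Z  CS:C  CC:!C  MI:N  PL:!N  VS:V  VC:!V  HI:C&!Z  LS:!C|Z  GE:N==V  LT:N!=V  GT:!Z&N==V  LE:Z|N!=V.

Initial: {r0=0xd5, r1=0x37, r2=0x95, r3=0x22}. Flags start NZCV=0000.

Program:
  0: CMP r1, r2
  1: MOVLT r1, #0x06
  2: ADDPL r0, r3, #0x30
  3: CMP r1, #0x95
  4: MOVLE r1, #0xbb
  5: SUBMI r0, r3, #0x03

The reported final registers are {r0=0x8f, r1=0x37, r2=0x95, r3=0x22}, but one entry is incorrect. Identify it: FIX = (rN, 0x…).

FIX = (r0, 0x1f)

0: ✓ CMP  NZCV=1001
1: · MOVLT
2: · ADDPL
3: ✓ CMP  NZCV=1001
4: · MOVLE
5: ✓ SUBMI  r0←0x1f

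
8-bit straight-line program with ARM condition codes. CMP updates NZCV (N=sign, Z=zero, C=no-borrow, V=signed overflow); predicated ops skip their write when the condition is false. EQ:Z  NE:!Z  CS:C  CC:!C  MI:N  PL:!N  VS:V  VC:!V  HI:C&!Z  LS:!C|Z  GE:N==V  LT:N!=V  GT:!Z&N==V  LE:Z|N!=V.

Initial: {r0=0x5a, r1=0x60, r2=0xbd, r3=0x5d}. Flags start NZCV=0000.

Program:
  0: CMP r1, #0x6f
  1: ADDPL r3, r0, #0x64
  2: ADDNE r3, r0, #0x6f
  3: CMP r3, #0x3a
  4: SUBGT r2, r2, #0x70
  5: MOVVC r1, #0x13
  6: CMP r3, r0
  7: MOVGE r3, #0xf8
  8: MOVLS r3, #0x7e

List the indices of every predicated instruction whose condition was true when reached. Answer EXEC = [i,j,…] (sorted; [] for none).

[0] flags=1000 → (cmp)
[1] flags=1000 PL?F → skip
[2] flags=1000 NE?T → r3=0xc9
[3] flags=1010 → (cmp)
[4] flags=1010 GT?F → skip
[5] flags=1010 VC?T → r1=0x13
[6] flags=0011 → (cmp)
[7] flags=0011 GE?F → skip
[8] flags=0011 LS?F → skip

EXEC = [2,5]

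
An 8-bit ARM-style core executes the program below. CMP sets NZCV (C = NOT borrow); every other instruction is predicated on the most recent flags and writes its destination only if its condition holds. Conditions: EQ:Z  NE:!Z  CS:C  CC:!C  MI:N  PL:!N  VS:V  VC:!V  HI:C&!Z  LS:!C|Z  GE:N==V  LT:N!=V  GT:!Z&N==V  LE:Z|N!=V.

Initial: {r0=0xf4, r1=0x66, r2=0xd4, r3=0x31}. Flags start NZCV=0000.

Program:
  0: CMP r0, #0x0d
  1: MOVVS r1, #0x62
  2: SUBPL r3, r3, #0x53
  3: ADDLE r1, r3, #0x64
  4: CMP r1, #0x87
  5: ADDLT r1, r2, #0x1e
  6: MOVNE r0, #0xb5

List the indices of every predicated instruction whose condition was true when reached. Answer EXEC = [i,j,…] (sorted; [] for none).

EXEC = [3,6]

[0] flags=1010 → (cmp)
[1] flags=1010 VS?F → skip
[2] flags=1010 PL?F → skip
[3] flags=1010 LE?T → r1=0x95
[4] flags=0010 → (cmp)
[5] flags=0010 LT?F → skip
[6] flags=0010 NE?T → r0=0xb5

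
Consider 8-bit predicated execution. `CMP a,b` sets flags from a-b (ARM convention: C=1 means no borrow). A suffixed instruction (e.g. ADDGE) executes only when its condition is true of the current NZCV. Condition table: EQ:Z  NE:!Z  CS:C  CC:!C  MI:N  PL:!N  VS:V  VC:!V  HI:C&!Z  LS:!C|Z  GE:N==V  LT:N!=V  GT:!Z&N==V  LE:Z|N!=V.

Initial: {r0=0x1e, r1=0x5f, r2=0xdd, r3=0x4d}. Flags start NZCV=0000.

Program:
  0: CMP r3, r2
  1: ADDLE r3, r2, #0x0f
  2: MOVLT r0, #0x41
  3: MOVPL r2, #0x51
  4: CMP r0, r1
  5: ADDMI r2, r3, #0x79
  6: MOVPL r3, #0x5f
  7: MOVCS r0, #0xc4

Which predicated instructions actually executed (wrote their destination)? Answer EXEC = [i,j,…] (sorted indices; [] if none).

EXEC = [3,5]

0: ✓ CMP  NZCV=0000
1: · ADDLE
2: · MOVLT
3: ✓ MOVPL  r2←0x51
4: ✓ CMP  NZCV=1000
5: ✓ ADDMI  r2←0xc6
6: · MOVPL
7: · MOVCS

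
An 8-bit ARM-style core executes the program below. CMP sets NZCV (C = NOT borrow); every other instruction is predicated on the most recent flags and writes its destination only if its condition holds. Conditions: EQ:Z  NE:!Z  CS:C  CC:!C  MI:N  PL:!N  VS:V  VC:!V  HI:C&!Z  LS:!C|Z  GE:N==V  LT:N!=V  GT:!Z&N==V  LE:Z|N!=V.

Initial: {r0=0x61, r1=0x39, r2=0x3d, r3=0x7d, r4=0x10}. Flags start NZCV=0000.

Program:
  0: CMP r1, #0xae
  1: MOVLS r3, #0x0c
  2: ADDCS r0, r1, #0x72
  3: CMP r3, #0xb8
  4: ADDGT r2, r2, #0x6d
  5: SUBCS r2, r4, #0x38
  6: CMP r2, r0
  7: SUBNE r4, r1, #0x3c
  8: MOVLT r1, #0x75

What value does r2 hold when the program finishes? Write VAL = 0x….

VAL = 0xaa

[0] flags=1001 → (cmp)
[1] flags=1001 LS?T → r3=0x0c
[2] flags=1001 CS?F → skip
[3] flags=0000 → (cmp)
[4] flags=0000 GT?T → r2=0xaa
[5] flags=0000 CS?F → skip
[6] flags=0011 → (cmp)
[7] flags=0011 NE?T → r4=0xfd
[8] flags=0011 LT?T → r1=0x75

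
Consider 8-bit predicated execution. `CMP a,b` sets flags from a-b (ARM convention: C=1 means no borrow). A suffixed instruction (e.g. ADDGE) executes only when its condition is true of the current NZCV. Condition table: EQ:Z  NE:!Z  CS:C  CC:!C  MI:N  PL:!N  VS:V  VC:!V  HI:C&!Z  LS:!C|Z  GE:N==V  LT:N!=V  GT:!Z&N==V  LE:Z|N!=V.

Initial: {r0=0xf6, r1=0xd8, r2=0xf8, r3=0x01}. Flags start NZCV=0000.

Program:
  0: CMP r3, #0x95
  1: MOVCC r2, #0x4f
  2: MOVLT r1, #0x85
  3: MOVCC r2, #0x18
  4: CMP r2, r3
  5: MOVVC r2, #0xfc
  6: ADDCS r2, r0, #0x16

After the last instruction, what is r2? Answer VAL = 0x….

0: ✓ CMP  NZCV=0000
1: ✓ MOVCC  r2←0x4f
2: · MOVLT
3: ✓ MOVCC  r2←0x18
4: ✓ CMP  NZCV=0010
5: ✓ MOVVC  r2←0xfc
6: ✓ ADDCS  r2←0x0c

VAL = 0x0c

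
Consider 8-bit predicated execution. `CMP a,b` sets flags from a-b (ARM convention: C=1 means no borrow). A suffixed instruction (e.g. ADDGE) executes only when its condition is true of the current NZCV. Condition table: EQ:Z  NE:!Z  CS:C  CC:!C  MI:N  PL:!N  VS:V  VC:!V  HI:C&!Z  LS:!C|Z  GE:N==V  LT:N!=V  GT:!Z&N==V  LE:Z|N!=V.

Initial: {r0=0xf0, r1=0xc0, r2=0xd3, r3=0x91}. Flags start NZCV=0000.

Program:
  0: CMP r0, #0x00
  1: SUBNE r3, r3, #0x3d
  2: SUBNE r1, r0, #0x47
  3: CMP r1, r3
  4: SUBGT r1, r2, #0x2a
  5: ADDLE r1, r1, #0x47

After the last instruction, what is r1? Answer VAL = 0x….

VAL = 0xf0

0: ✓ CMP  NZCV=1010
1: ✓ SUBNE  r3←0x54
2: ✓ SUBNE  r1←0xa9
3: ✓ CMP  NZCV=0011
4: · SUBGT
5: ✓ ADDLE  r1←0xf0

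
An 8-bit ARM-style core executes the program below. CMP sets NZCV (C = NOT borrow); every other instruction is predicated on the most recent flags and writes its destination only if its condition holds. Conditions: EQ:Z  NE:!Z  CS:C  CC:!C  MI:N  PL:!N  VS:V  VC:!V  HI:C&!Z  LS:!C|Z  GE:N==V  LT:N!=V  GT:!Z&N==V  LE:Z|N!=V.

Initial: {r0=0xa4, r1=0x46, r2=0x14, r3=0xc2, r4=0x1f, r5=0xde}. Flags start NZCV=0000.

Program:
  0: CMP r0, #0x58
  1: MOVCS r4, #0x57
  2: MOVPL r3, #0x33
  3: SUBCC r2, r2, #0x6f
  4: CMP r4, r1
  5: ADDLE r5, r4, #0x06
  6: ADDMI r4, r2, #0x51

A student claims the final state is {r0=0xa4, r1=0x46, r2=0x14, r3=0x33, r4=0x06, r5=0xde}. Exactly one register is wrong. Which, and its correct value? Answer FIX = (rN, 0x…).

0: ✓ CMP  NZCV=0011
1: ✓ MOVCS  r4←0x57
2: ✓ MOVPL  r3←0x33
3: · SUBCC
4: ✓ CMP  NZCV=0010
5: · ADDLE
6: · ADDMI

FIX = (r4, 0x57)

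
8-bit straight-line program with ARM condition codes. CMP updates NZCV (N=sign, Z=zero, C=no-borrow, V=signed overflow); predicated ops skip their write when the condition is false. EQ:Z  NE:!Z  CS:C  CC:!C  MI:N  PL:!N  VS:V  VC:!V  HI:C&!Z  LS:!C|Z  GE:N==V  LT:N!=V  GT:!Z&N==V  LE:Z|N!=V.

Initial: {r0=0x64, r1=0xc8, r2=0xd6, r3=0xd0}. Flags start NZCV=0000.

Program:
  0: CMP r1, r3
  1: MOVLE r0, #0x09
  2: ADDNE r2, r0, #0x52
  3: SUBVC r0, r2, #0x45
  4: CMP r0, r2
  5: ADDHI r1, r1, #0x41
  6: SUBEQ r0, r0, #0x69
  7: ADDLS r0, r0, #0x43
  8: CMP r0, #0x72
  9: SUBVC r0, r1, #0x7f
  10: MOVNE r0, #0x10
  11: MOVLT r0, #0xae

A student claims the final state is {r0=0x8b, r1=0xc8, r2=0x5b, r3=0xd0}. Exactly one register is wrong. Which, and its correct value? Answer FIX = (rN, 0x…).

FIX = (r0, 0xae)

0: ✓ CMP  NZCV=1000
1: ✓ MOVLE  r0←0x09
2: ✓ ADDNE  r2←0x5b
3: ✓ SUBVC  r0←0x16
4: ✓ CMP  NZCV=1000
5: · ADDHI
6: · SUBEQ
7: ✓ ADDLS  r0←0x59
8: ✓ CMP  NZCV=1000
9: ✓ SUBVC  r0←0x49
10: ✓ MOVNE  r0←0x10
11: ✓ MOVLT  r0←0xae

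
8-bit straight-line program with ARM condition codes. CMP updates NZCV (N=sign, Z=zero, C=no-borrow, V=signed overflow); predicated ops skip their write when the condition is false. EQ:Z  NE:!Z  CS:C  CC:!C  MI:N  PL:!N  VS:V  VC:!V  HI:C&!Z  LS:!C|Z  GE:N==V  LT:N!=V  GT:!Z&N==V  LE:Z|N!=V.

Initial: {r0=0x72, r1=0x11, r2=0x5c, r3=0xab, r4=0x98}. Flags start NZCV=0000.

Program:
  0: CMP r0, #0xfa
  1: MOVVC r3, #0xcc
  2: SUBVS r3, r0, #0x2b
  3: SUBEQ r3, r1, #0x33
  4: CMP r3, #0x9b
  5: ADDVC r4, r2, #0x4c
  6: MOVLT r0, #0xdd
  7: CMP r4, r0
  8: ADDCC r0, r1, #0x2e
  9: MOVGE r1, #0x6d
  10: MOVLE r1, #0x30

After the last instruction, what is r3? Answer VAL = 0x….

VAL = 0xcc

[0] flags=0000 → (cmp)
[1] flags=0000 VC?T → r3=0xcc
[2] flags=0000 VS?F → skip
[3] flags=0000 EQ?F → skip
[4] flags=0010 → (cmp)
[5] flags=0010 VC?T → r4=0xa8
[6] flags=0010 LT?F → skip
[7] flags=0011 → (cmp)
[8] flags=0011 CC?F → skip
[9] flags=0011 GE?F → skip
[10] flags=0011 LE?T → r1=0x30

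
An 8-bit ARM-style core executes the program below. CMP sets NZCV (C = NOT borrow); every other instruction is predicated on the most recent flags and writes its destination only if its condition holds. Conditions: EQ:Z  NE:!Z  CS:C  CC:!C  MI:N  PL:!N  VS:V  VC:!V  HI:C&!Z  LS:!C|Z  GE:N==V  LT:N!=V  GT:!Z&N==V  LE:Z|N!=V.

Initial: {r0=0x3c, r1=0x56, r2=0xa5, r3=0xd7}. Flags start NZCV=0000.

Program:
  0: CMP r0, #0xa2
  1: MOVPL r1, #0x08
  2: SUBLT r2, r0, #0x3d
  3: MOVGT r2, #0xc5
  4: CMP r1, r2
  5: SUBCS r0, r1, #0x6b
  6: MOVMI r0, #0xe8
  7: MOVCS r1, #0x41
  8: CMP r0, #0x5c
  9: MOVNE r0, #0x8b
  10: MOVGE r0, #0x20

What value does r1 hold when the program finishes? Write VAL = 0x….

VAL = 0x56

[0] flags=1001 → (cmp)
[1] flags=1001 PL?F → skip
[2] flags=1001 LT?F → skip
[3] flags=1001 GT?T → r2=0xc5
[4] flags=1001 → (cmp)
[5] flags=1001 CS?F → skip
[6] flags=1001 MI?T → r0=0xe8
[7] flags=1001 CS?F → skip
[8] flags=1010 → (cmp)
[9] flags=1010 NE?T → r0=0x8b
[10] flags=1010 GE?F → skip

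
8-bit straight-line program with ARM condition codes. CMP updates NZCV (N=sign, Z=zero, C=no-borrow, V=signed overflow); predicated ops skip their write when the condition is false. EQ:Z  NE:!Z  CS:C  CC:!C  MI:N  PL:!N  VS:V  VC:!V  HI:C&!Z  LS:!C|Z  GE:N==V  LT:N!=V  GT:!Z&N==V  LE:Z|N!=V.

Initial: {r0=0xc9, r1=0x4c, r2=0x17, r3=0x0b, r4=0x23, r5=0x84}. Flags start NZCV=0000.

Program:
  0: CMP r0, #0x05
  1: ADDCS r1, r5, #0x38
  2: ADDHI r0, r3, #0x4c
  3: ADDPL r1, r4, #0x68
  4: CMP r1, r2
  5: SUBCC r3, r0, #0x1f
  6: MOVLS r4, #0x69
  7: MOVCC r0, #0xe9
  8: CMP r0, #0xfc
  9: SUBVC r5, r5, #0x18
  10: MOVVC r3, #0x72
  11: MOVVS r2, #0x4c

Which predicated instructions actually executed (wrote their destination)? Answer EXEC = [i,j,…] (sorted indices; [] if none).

EXEC = [1,2,9,10]

[0] flags=1010 → (cmp)
[1] flags=1010 CS?T → r1=0xbc
[2] flags=1010 HI?T → r0=0x57
[3] flags=1010 PL?F → skip
[4] flags=1010 → (cmp)
[5] flags=1010 CC?F → skip
[6] flags=1010 LS?F → skip
[7] flags=1010 CC?F → skip
[8] flags=0000 → (cmp)
[9] flags=0000 VC?T → r5=0x6c
[10] flags=0000 VC?T → r3=0x72
[11] flags=0000 VS?F → skip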